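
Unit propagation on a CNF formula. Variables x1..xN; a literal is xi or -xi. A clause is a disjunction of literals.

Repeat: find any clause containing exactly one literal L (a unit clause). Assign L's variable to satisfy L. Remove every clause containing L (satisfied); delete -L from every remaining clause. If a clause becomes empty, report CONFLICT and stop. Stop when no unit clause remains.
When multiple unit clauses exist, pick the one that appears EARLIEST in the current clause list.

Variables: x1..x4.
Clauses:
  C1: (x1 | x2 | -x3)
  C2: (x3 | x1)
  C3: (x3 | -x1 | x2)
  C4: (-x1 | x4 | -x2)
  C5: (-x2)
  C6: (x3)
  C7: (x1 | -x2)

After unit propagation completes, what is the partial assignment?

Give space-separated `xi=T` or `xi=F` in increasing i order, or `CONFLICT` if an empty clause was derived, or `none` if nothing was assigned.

unit clause [-2] forces x2=F; simplify:
  drop 2 from [1, 2, -3] -> [1, -3]
  drop 2 from [3, -1, 2] -> [3, -1]
  satisfied 3 clause(s); 4 remain; assigned so far: [2]
unit clause [3] forces x3=T; simplify:
  drop -3 from [1, -3] -> [1]
  satisfied 3 clause(s); 1 remain; assigned so far: [2, 3]
unit clause [1] forces x1=T; simplify:
  satisfied 1 clause(s); 0 remain; assigned so far: [1, 2, 3]

Answer: x1=T x2=F x3=T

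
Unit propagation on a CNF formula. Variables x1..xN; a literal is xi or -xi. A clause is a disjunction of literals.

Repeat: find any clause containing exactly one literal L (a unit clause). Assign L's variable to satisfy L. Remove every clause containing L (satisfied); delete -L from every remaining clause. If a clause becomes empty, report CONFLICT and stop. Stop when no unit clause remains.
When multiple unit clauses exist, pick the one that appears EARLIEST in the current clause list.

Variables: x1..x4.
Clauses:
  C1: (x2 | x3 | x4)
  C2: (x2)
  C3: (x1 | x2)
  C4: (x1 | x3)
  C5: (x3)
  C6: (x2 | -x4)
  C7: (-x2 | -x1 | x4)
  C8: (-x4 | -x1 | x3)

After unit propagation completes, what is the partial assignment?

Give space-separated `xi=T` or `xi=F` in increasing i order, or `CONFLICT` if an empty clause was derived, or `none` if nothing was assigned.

unit clause [2] forces x2=T; simplify:
  drop -2 from [-2, -1, 4] -> [-1, 4]
  satisfied 4 clause(s); 4 remain; assigned so far: [2]
unit clause [3] forces x3=T; simplify:
  satisfied 3 clause(s); 1 remain; assigned so far: [2, 3]

Answer: x2=T x3=T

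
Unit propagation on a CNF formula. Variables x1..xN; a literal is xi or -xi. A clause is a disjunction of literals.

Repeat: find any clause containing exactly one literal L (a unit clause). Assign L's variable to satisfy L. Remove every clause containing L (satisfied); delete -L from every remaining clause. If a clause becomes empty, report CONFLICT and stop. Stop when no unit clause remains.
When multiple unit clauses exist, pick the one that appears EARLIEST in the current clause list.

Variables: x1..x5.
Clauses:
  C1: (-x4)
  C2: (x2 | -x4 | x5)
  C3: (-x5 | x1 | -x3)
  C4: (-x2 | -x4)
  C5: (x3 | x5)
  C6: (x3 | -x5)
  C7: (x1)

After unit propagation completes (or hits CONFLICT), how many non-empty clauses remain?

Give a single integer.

unit clause [-4] forces x4=F; simplify:
  satisfied 3 clause(s); 4 remain; assigned so far: [4]
unit clause [1] forces x1=T; simplify:
  satisfied 2 clause(s); 2 remain; assigned so far: [1, 4]

Answer: 2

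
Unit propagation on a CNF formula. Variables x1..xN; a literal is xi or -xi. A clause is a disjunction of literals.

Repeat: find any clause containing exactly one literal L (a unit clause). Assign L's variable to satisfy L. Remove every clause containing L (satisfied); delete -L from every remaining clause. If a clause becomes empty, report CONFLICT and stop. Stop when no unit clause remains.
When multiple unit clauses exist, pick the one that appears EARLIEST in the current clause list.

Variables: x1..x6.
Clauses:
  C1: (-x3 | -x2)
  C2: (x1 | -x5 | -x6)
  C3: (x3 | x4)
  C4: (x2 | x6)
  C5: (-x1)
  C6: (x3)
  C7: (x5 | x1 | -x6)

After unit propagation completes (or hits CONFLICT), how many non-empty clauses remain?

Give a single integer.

Answer: 0

Derivation:
unit clause [-1] forces x1=F; simplify:
  drop 1 from [1, -5, -6] -> [-5, -6]
  drop 1 from [5, 1, -6] -> [5, -6]
  satisfied 1 clause(s); 6 remain; assigned so far: [1]
unit clause [3] forces x3=T; simplify:
  drop -3 from [-3, -2] -> [-2]
  satisfied 2 clause(s); 4 remain; assigned so far: [1, 3]
unit clause [-2] forces x2=F; simplify:
  drop 2 from [2, 6] -> [6]
  satisfied 1 clause(s); 3 remain; assigned so far: [1, 2, 3]
unit clause [6] forces x6=T; simplify:
  drop -6 from [-5, -6] -> [-5]
  drop -6 from [5, -6] -> [5]
  satisfied 1 clause(s); 2 remain; assigned so far: [1, 2, 3, 6]
unit clause [-5] forces x5=F; simplify:
  drop 5 from [5] -> [] (empty!)
  satisfied 1 clause(s); 1 remain; assigned so far: [1, 2, 3, 5, 6]
CONFLICT (empty clause)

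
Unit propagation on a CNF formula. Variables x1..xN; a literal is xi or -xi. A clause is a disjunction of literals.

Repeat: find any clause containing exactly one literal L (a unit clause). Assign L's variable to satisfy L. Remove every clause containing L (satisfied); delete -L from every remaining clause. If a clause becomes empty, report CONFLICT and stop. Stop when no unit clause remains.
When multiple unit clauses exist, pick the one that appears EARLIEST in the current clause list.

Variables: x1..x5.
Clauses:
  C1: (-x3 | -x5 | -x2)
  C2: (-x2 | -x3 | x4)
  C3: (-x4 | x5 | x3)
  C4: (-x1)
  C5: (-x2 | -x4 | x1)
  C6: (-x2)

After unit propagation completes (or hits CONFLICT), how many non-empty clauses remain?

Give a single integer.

Answer: 1

Derivation:
unit clause [-1] forces x1=F; simplify:
  drop 1 from [-2, -4, 1] -> [-2, -4]
  satisfied 1 clause(s); 5 remain; assigned so far: [1]
unit clause [-2] forces x2=F; simplify:
  satisfied 4 clause(s); 1 remain; assigned so far: [1, 2]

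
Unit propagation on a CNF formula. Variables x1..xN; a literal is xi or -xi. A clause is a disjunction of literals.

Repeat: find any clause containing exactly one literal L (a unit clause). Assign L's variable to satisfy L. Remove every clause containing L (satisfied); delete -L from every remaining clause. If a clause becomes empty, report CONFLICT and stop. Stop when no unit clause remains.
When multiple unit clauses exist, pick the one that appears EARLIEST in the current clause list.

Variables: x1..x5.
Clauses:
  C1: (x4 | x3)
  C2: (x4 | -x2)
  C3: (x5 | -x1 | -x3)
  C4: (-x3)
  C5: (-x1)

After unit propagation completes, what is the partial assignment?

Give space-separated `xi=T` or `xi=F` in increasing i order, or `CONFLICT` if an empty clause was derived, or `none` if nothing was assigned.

Answer: x1=F x3=F x4=T

Derivation:
unit clause [-3] forces x3=F; simplify:
  drop 3 from [4, 3] -> [4]
  satisfied 2 clause(s); 3 remain; assigned so far: [3]
unit clause [4] forces x4=T; simplify:
  satisfied 2 clause(s); 1 remain; assigned so far: [3, 4]
unit clause [-1] forces x1=F; simplify:
  satisfied 1 clause(s); 0 remain; assigned so far: [1, 3, 4]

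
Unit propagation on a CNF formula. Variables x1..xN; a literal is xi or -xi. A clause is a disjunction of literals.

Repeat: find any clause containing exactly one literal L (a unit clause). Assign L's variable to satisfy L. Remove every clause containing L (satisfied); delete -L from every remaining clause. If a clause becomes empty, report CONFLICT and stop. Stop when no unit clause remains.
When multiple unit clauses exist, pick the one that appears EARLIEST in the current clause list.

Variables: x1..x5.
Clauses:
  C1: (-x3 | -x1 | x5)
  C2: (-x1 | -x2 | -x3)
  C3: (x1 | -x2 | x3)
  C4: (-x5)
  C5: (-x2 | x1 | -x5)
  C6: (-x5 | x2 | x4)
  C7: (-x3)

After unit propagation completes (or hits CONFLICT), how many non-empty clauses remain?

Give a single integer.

unit clause [-5] forces x5=F; simplify:
  drop 5 from [-3, -1, 5] -> [-3, -1]
  satisfied 3 clause(s); 4 remain; assigned so far: [5]
unit clause [-3] forces x3=F; simplify:
  drop 3 from [1, -2, 3] -> [1, -2]
  satisfied 3 clause(s); 1 remain; assigned so far: [3, 5]

Answer: 1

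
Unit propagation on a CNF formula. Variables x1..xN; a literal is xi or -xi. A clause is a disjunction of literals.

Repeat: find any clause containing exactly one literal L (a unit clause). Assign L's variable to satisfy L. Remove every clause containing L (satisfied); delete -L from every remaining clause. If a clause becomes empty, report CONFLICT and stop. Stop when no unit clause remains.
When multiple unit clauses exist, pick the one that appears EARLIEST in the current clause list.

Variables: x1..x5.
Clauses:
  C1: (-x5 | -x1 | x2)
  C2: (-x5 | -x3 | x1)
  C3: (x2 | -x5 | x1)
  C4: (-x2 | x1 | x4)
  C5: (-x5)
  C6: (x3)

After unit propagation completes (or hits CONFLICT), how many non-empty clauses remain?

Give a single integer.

Answer: 1

Derivation:
unit clause [-5] forces x5=F; simplify:
  satisfied 4 clause(s); 2 remain; assigned so far: [5]
unit clause [3] forces x3=T; simplify:
  satisfied 1 clause(s); 1 remain; assigned so far: [3, 5]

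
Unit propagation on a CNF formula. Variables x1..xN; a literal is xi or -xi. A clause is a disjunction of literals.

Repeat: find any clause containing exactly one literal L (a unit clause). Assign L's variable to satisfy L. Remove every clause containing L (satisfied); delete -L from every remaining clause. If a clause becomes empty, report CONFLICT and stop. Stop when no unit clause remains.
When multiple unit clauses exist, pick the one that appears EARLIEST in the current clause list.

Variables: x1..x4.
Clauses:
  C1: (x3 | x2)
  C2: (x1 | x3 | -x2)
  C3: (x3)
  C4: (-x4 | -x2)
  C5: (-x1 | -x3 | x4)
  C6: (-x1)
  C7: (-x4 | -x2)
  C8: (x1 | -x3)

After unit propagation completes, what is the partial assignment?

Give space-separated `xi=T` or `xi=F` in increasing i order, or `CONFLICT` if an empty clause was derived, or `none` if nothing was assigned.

Answer: CONFLICT

Derivation:
unit clause [3] forces x3=T; simplify:
  drop -3 from [-1, -3, 4] -> [-1, 4]
  drop -3 from [1, -3] -> [1]
  satisfied 3 clause(s); 5 remain; assigned so far: [3]
unit clause [-1] forces x1=F; simplify:
  drop 1 from [1] -> [] (empty!)
  satisfied 2 clause(s); 3 remain; assigned so far: [1, 3]
CONFLICT (empty clause)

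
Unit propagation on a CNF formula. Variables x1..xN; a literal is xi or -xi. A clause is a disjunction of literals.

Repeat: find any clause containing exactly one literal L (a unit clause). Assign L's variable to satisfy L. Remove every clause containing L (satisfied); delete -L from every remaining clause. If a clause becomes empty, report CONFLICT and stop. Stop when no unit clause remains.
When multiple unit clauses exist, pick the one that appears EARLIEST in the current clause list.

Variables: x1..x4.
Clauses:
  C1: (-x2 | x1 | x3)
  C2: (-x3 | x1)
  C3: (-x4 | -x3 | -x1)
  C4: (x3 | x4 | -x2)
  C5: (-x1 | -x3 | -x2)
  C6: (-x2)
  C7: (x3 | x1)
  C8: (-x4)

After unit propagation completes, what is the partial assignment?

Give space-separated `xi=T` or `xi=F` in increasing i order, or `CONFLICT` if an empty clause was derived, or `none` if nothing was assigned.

unit clause [-2] forces x2=F; simplify:
  satisfied 4 clause(s); 4 remain; assigned so far: [2]
unit clause [-4] forces x4=F; simplify:
  satisfied 2 clause(s); 2 remain; assigned so far: [2, 4]

Answer: x2=F x4=F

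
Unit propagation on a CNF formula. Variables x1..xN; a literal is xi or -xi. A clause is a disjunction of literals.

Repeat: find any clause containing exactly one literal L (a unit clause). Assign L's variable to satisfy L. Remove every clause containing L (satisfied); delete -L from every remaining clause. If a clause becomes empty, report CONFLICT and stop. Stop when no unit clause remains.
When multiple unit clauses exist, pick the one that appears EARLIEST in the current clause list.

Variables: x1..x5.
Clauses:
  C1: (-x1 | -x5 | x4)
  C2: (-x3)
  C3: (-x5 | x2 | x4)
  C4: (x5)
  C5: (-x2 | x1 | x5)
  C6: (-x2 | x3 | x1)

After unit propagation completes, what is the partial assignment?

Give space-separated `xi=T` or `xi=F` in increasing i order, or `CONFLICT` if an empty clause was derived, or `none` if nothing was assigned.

Answer: x3=F x5=T

Derivation:
unit clause [-3] forces x3=F; simplify:
  drop 3 from [-2, 3, 1] -> [-2, 1]
  satisfied 1 clause(s); 5 remain; assigned so far: [3]
unit clause [5] forces x5=T; simplify:
  drop -5 from [-1, -5, 4] -> [-1, 4]
  drop -5 from [-5, 2, 4] -> [2, 4]
  satisfied 2 clause(s); 3 remain; assigned so far: [3, 5]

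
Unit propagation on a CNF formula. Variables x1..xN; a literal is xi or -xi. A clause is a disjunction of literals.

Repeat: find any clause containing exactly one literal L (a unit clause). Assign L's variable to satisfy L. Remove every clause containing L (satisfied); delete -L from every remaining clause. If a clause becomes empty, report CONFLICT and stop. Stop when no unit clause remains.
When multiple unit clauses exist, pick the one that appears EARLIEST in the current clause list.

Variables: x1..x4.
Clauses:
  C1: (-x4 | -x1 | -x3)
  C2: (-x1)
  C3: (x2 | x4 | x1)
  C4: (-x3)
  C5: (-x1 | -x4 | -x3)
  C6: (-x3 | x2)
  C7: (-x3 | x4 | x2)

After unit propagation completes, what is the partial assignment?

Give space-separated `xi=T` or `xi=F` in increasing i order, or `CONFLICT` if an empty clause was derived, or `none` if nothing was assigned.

unit clause [-1] forces x1=F; simplify:
  drop 1 from [2, 4, 1] -> [2, 4]
  satisfied 3 clause(s); 4 remain; assigned so far: [1]
unit clause [-3] forces x3=F; simplify:
  satisfied 3 clause(s); 1 remain; assigned so far: [1, 3]

Answer: x1=F x3=F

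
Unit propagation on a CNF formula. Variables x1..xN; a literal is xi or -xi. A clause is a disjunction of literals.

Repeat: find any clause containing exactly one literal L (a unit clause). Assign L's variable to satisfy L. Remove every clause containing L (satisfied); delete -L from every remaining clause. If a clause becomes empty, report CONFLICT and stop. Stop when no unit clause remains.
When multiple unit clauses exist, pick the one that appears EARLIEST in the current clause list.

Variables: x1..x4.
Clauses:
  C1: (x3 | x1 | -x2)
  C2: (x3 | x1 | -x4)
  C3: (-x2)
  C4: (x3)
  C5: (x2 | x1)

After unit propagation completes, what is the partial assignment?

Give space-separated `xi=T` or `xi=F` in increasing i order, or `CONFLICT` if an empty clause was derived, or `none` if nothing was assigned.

unit clause [-2] forces x2=F; simplify:
  drop 2 from [2, 1] -> [1]
  satisfied 2 clause(s); 3 remain; assigned so far: [2]
unit clause [3] forces x3=T; simplify:
  satisfied 2 clause(s); 1 remain; assigned so far: [2, 3]
unit clause [1] forces x1=T; simplify:
  satisfied 1 clause(s); 0 remain; assigned so far: [1, 2, 3]

Answer: x1=T x2=F x3=T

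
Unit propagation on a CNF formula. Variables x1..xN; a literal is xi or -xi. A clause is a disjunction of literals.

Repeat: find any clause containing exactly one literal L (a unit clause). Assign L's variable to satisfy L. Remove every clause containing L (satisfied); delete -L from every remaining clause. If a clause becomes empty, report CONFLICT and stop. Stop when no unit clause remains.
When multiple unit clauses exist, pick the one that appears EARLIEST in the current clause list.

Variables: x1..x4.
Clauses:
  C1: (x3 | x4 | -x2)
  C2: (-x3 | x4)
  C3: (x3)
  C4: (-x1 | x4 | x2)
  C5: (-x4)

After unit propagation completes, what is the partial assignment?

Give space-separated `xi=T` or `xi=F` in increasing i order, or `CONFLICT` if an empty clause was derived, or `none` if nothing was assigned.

unit clause [3] forces x3=T; simplify:
  drop -3 from [-3, 4] -> [4]
  satisfied 2 clause(s); 3 remain; assigned so far: [3]
unit clause [4] forces x4=T; simplify:
  drop -4 from [-4] -> [] (empty!)
  satisfied 2 clause(s); 1 remain; assigned so far: [3, 4]
CONFLICT (empty clause)

Answer: CONFLICT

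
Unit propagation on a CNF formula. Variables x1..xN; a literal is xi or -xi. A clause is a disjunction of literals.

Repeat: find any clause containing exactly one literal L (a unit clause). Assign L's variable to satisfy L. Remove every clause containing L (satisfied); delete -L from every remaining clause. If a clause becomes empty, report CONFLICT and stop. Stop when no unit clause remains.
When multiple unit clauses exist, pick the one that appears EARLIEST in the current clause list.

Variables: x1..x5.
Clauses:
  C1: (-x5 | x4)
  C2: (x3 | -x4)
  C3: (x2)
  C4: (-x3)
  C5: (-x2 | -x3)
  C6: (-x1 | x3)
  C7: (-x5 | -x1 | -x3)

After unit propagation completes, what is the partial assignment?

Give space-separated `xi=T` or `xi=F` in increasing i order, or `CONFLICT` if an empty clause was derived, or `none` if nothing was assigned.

unit clause [2] forces x2=T; simplify:
  drop -2 from [-2, -3] -> [-3]
  satisfied 1 clause(s); 6 remain; assigned so far: [2]
unit clause [-3] forces x3=F; simplify:
  drop 3 from [3, -4] -> [-4]
  drop 3 from [-1, 3] -> [-1]
  satisfied 3 clause(s); 3 remain; assigned so far: [2, 3]
unit clause [-4] forces x4=F; simplify:
  drop 4 from [-5, 4] -> [-5]
  satisfied 1 clause(s); 2 remain; assigned so far: [2, 3, 4]
unit clause [-5] forces x5=F; simplify:
  satisfied 1 clause(s); 1 remain; assigned so far: [2, 3, 4, 5]
unit clause [-1] forces x1=F; simplify:
  satisfied 1 clause(s); 0 remain; assigned so far: [1, 2, 3, 4, 5]

Answer: x1=F x2=T x3=F x4=F x5=F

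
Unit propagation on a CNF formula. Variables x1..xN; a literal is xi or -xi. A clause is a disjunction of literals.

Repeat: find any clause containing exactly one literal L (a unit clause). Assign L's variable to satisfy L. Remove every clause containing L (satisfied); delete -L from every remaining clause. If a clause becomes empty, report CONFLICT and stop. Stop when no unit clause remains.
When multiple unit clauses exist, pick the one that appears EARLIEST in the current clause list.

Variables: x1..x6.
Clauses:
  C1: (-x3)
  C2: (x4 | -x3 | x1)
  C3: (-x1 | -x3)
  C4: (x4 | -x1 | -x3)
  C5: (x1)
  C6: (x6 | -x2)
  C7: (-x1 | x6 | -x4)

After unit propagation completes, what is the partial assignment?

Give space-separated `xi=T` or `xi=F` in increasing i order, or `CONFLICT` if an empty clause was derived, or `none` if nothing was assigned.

unit clause [-3] forces x3=F; simplify:
  satisfied 4 clause(s); 3 remain; assigned so far: [3]
unit clause [1] forces x1=T; simplify:
  drop -1 from [-1, 6, -4] -> [6, -4]
  satisfied 1 clause(s); 2 remain; assigned so far: [1, 3]

Answer: x1=T x3=F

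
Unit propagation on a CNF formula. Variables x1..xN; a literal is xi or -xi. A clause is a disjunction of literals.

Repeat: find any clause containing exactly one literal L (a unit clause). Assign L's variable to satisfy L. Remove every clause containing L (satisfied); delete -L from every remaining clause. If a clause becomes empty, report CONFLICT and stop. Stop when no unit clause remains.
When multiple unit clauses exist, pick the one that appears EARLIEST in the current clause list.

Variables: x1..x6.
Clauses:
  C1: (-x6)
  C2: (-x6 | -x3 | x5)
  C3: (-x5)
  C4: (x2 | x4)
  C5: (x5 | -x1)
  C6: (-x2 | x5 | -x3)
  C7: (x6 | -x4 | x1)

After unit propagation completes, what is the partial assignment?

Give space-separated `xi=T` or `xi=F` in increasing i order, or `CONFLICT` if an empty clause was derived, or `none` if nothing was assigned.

unit clause [-6] forces x6=F; simplify:
  drop 6 from [6, -4, 1] -> [-4, 1]
  satisfied 2 clause(s); 5 remain; assigned so far: [6]
unit clause [-5] forces x5=F; simplify:
  drop 5 from [5, -1] -> [-1]
  drop 5 from [-2, 5, -3] -> [-2, -3]
  satisfied 1 clause(s); 4 remain; assigned so far: [5, 6]
unit clause [-1] forces x1=F; simplify:
  drop 1 from [-4, 1] -> [-4]
  satisfied 1 clause(s); 3 remain; assigned so far: [1, 5, 6]
unit clause [-4] forces x4=F; simplify:
  drop 4 from [2, 4] -> [2]
  satisfied 1 clause(s); 2 remain; assigned so far: [1, 4, 5, 6]
unit clause [2] forces x2=T; simplify:
  drop -2 from [-2, -3] -> [-3]
  satisfied 1 clause(s); 1 remain; assigned so far: [1, 2, 4, 5, 6]
unit clause [-3] forces x3=F; simplify:
  satisfied 1 clause(s); 0 remain; assigned so far: [1, 2, 3, 4, 5, 6]

Answer: x1=F x2=T x3=F x4=F x5=F x6=F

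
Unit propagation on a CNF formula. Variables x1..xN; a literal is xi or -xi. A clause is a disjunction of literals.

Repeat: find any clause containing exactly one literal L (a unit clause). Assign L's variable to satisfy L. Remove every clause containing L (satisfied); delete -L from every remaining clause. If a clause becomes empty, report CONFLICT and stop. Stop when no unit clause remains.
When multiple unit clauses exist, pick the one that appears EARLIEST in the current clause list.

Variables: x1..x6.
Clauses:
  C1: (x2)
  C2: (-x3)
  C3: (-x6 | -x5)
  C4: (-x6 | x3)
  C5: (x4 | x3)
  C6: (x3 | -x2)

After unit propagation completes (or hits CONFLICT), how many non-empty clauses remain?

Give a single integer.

unit clause [2] forces x2=T; simplify:
  drop -2 from [3, -2] -> [3]
  satisfied 1 clause(s); 5 remain; assigned so far: [2]
unit clause [-3] forces x3=F; simplify:
  drop 3 from [-6, 3] -> [-6]
  drop 3 from [4, 3] -> [4]
  drop 3 from [3] -> [] (empty!)
  satisfied 1 clause(s); 4 remain; assigned so far: [2, 3]
CONFLICT (empty clause)

Answer: 3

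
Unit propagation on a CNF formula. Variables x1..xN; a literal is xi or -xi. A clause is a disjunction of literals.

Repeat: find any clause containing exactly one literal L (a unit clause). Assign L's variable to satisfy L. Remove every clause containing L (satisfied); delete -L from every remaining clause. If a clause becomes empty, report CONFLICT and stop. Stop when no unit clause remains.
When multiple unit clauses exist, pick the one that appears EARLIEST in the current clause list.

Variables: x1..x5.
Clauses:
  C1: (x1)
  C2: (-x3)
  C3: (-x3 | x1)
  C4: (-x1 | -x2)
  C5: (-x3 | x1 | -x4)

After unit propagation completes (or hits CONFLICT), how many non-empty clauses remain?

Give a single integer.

unit clause [1] forces x1=T; simplify:
  drop -1 from [-1, -2] -> [-2]
  satisfied 3 clause(s); 2 remain; assigned so far: [1]
unit clause [-3] forces x3=F; simplify:
  satisfied 1 clause(s); 1 remain; assigned so far: [1, 3]
unit clause [-2] forces x2=F; simplify:
  satisfied 1 clause(s); 0 remain; assigned so far: [1, 2, 3]

Answer: 0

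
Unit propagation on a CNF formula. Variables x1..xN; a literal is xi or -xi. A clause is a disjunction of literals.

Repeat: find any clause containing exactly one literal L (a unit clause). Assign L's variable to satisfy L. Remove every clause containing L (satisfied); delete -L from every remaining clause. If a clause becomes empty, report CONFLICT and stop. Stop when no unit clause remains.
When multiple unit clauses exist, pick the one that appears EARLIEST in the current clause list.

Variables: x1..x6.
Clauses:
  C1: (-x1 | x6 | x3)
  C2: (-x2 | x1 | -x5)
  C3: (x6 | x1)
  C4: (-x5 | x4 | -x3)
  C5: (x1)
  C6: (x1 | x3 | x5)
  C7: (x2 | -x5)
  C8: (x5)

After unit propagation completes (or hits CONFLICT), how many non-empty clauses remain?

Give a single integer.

unit clause [1] forces x1=T; simplify:
  drop -1 from [-1, 6, 3] -> [6, 3]
  satisfied 4 clause(s); 4 remain; assigned so far: [1]
unit clause [5] forces x5=T; simplify:
  drop -5 from [-5, 4, -3] -> [4, -3]
  drop -5 from [2, -5] -> [2]
  satisfied 1 clause(s); 3 remain; assigned so far: [1, 5]
unit clause [2] forces x2=T; simplify:
  satisfied 1 clause(s); 2 remain; assigned so far: [1, 2, 5]

Answer: 2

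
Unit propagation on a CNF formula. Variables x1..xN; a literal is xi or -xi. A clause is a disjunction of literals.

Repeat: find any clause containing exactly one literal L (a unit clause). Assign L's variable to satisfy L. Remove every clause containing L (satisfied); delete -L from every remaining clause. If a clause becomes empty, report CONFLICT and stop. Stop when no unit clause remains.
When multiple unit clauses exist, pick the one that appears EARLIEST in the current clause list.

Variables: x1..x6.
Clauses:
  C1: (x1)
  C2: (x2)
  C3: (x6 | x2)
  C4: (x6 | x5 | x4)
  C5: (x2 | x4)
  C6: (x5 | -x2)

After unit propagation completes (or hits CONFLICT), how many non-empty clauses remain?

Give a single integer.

Answer: 0

Derivation:
unit clause [1] forces x1=T; simplify:
  satisfied 1 clause(s); 5 remain; assigned so far: [1]
unit clause [2] forces x2=T; simplify:
  drop -2 from [5, -2] -> [5]
  satisfied 3 clause(s); 2 remain; assigned so far: [1, 2]
unit clause [5] forces x5=T; simplify:
  satisfied 2 clause(s); 0 remain; assigned so far: [1, 2, 5]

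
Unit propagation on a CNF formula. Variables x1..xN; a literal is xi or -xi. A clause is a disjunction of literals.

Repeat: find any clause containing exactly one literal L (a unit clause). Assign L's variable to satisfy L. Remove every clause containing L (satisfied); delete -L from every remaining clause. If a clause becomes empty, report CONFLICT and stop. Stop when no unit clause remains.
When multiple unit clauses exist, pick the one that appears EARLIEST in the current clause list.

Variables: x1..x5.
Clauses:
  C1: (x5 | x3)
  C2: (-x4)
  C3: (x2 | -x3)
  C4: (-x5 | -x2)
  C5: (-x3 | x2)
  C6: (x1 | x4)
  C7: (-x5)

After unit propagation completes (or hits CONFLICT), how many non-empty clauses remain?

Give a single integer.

unit clause [-4] forces x4=F; simplify:
  drop 4 from [1, 4] -> [1]
  satisfied 1 clause(s); 6 remain; assigned so far: [4]
unit clause [1] forces x1=T; simplify:
  satisfied 1 clause(s); 5 remain; assigned so far: [1, 4]
unit clause [-5] forces x5=F; simplify:
  drop 5 from [5, 3] -> [3]
  satisfied 2 clause(s); 3 remain; assigned so far: [1, 4, 5]
unit clause [3] forces x3=T; simplify:
  drop -3 from [2, -3] -> [2]
  drop -3 from [-3, 2] -> [2]
  satisfied 1 clause(s); 2 remain; assigned so far: [1, 3, 4, 5]
unit clause [2] forces x2=T; simplify:
  satisfied 2 clause(s); 0 remain; assigned so far: [1, 2, 3, 4, 5]

Answer: 0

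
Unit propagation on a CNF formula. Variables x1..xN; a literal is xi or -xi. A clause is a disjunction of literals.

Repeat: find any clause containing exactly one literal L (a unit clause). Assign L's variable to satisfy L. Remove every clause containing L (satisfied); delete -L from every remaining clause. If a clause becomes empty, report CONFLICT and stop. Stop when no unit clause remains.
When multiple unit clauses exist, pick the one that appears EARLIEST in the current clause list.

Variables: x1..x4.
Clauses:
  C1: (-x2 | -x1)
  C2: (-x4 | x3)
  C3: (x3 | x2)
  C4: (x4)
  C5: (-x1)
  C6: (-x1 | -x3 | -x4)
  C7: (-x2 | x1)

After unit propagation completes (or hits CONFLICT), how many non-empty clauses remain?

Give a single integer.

Answer: 0

Derivation:
unit clause [4] forces x4=T; simplify:
  drop -4 from [-4, 3] -> [3]
  drop -4 from [-1, -3, -4] -> [-1, -3]
  satisfied 1 clause(s); 6 remain; assigned so far: [4]
unit clause [3] forces x3=T; simplify:
  drop -3 from [-1, -3] -> [-1]
  satisfied 2 clause(s); 4 remain; assigned so far: [3, 4]
unit clause [-1] forces x1=F; simplify:
  drop 1 from [-2, 1] -> [-2]
  satisfied 3 clause(s); 1 remain; assigned so far: [1, 3, 4]
unit clause [-2] forces x2=F; simplify:
  satisfied 1 clause(s); 0 remain; assigned so far: [1, 2, 3, 4]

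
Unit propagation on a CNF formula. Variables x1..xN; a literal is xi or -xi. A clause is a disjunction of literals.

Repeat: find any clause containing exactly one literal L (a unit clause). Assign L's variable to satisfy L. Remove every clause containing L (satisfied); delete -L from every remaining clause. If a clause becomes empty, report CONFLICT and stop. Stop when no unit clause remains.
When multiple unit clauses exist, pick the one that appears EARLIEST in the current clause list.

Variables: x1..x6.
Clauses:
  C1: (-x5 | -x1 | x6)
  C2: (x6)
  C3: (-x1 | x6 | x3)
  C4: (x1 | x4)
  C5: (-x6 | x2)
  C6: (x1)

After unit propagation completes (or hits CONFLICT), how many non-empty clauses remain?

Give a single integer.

Answer: 0

Derivation:
unit clause [6] forces x6=T; simplify:
  drop -6 from [-6, 2] -> [2]
  satisfied 3 clause(s); 3 remain; assigned so far: [6]
unit clause [2] forces x2=T; simplify:
  satisfied 1 clause(s); 2 remain; assigned so far: [2, 6]
unit clause [1] forces x1=T; simplify:
  satisfied 2 clause(s); 0 remain; assigned so far: [1, 2, 6]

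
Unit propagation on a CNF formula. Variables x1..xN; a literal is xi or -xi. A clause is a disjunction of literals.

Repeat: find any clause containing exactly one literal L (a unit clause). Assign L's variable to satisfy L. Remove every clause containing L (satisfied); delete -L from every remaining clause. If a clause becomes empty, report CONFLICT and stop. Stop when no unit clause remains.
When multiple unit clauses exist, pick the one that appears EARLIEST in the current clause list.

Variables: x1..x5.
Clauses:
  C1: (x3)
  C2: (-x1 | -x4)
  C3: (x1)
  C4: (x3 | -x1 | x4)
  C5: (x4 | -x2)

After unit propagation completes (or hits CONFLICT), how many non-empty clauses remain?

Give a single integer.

unit clause [3] forces x3=T; simplify:
  satisfied 2 clause(s); 3 remain; assigned so far: [3]
unit clause [1] forces x1=T; simplify:
  drop -1 from [-1, -4] -> [-4]
  satisfied 1 clause(s); 2 remain; assigned so far: [1, 3]
unit clause [-4] forces x4=F; simplify:
  drop 4 from [4, -2] -> [-2]
  satisfied 1 clause(s); 1 remain; assigned so far: [1, 3, 4]
unit clause [-2] forces x2=F; simplify:
  satisfied 1 clause(s); 0 remain; assigned so far: [1, 2, 3, 4]

Answer: 0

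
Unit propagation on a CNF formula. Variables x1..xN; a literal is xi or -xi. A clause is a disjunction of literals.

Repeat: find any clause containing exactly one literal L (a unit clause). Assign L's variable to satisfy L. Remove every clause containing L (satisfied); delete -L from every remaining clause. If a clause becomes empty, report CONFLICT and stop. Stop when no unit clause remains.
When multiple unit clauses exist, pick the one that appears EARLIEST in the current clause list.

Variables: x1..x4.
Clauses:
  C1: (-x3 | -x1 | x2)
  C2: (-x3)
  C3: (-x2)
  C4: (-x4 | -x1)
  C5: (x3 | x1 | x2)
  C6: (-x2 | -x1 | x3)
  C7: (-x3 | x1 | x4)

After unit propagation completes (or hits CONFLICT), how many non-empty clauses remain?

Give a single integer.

unit clause [-3] forces x3=F; simplify:
  drop 3 from [3, 1, 2] -> [1, 2]
  drop 3 from [-2, -1, 3] -> [-2, -1]
  satisfied 3 clause(s); 4 remain; assigned so far: [3]
unit clause [-2] forces x2=F; simplify:
  drop 2 from [1, 2] -> [1]
  satisfied 2 clause(s); 2 remain; assigned so far: [2, 3]
unit clause [1] forces x1=T; simplify:
  drop -1 from [-4, -1] -> [-4]
  satisfied 1 clause(s); 1 remain; assigned so far: [1, 2, 3]
unit clause [-4] forces x4=F; simplify:
  satisfied 1 clause(s); 0 remain; assigned so far: [1, 2, 3, 4]

Answer: 0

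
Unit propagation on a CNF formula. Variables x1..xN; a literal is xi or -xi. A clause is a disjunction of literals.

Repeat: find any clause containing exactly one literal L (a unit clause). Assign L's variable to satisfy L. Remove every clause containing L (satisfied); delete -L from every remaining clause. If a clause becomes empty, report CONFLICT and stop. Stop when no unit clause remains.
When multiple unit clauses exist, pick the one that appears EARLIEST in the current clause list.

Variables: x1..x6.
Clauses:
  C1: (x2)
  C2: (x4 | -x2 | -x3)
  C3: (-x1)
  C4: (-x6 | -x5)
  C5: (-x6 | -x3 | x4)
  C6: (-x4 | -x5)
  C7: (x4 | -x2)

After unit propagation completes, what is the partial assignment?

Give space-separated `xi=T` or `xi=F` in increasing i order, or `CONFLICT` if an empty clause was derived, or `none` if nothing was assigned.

Answer: x1=F x2=T x4=T x5=F

Derivation:
unit clause [2] forces x2=T; simplify:
  drop -2 from [4, -2, -3] -> [4, -3]
  drop -2 from [4, -2] -> [4]
  satisfied 1 clause(s); 6 remain; assigned so far: [2]
unit clause [-1] forces x1=F; simplify:
  satisfied 1 clause(s); 5 remain; assigned so far: [1, 2]
unit clause [4] forces x4=T; simplify:
  drop -4 from [-4, -5] -> [-5]
  satisfied 3 clause(s); 2 remain; assigned so far: [1, 2, 4]
unit clause [-5] forces x5=F; simplify:
  satisfied 2 clause(s); 0 remain; assigned so far: [1, 2, 4, 5]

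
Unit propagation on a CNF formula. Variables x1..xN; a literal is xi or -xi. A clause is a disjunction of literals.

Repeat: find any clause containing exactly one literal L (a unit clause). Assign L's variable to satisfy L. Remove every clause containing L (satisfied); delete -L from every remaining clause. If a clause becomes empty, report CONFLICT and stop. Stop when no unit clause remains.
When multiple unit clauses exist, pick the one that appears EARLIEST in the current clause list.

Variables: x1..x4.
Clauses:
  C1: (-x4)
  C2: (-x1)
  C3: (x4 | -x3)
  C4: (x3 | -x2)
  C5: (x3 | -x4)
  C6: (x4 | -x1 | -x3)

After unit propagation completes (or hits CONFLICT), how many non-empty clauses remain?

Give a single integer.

Answer: 0

Derivation:
unit clause [-4] forces x4=F; simplify:
  drop 4 from [4, -3] -> [-3]
  drop 4 from [4, -1, -3] -> [-1, -3]
  satisfied 2 clause(s); 4 remain; assigned so far: [4]
unit clause [-1] forces x1=F; simplify:
  satisfied 2 clause(s); 2 remain; assigned so far: [1, 4]
unit clause [-3] forces x3=F; simplify:
  drop 3 from [3, -2] -> [-2]
  satisfied 1 clause(s); 1 remain; assigned so far: [1, 3, 4]
unit clause [-2] forces x2=F; simplify:
  satisfied 1 clause(s); 0 remain; assigned so far: [1, 2, 3, 4]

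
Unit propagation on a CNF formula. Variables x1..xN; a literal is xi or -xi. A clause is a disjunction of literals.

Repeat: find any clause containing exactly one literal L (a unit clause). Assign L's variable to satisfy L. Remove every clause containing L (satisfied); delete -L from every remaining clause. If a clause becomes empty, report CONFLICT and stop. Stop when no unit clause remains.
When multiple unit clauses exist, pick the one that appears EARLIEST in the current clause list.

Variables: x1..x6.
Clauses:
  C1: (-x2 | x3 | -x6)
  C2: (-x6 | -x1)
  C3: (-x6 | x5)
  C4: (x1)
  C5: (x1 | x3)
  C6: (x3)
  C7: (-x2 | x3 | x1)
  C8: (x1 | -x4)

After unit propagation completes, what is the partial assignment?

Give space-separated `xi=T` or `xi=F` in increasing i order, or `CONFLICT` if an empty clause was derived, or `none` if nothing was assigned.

Answer: x1=T x3=T x6=F

Derivation:
unit clause [1] forces x1=T; simplify:
  drop -1 from [-6, -1] -> [-6]
  satisfied 4 clause(s); 4 remain; assigned so far: [1]
unit clause [-6] forces x6=F; simplify:
  satisfied 3 clause(s); 1 remain; assigned so far: [1, 6]
unit clause [3] forces x3=T; simplify:
  satisfied 1 clause(s); 0 remain; assigned so far: [1, 3, 6]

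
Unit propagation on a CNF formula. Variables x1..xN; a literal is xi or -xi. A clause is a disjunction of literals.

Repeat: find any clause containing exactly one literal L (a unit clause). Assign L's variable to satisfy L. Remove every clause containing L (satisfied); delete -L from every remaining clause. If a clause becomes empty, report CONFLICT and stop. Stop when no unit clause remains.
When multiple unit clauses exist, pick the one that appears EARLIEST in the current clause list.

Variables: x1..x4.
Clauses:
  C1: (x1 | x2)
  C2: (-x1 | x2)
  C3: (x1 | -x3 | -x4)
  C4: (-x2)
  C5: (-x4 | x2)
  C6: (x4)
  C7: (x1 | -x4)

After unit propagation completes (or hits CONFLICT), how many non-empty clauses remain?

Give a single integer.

unit clause [-2] forces x2=F; simplify:
  drop 2 from [1, 2] -> [1]
  drop 2 from [-1, 2] -> [-1]
  drop 2 from [-4, 2] -> [-4]
  satisfied 1 clause(s); 6 remain; assigned so far: [2]
unit clause [1] forces x1=T; simplify:
  drop -1 from [-1] -> [] (empty!)
  satisfied 3 clause(s); 3 remain; assigned so far: [1, 2]
CONFLICT (empty clause)

Answer: 2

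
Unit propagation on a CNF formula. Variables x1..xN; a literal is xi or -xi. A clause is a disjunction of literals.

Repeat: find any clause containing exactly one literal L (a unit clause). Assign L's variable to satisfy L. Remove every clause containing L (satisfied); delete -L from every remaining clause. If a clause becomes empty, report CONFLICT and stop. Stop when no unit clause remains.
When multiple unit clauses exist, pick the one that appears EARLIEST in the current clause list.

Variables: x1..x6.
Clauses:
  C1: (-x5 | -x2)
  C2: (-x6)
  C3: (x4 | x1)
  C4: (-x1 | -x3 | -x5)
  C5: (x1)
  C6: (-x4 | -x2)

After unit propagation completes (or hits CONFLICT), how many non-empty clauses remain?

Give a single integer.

Answer: 3

Derivation:
unit clause [-6] forces x6=F; simplify:
  satisfied 1 clause(s); 5 remain; assigned so far: [6]
unit clause [1] forces x1=T; simplify:
  drop -1 from [-1, -3, -5] -> [-3, -5]
  satisfied 2 clause(s); 3 remain; assigned so far: [1, 6]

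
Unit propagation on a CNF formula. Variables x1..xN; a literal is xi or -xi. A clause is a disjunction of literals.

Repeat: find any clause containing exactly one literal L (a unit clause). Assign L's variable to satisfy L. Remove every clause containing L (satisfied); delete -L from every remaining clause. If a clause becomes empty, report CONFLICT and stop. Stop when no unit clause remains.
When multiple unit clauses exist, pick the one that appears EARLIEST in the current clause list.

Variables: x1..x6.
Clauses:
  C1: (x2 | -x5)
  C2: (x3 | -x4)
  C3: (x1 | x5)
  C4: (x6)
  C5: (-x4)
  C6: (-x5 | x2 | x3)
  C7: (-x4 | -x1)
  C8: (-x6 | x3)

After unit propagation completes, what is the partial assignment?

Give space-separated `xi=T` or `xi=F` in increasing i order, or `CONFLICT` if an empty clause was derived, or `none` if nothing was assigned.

unit clause [6] forces x6=T; simplify:
  drop -6 from [-6, 3] -> [3]
  satisfied 1 clause(s); 7 remain; assigned so far: [6]
unit clause [-4] forces x4=F; simplify:
  satisfied 3 clause(s); 4 remain; assigned so far: [4, 6]
unit clause [3] forces x3=T; simplify:
  satisfied 2 clause(s); 2 remain; assigned so far: [3, 4, 6]

Answer: x3=T x4=F x6=T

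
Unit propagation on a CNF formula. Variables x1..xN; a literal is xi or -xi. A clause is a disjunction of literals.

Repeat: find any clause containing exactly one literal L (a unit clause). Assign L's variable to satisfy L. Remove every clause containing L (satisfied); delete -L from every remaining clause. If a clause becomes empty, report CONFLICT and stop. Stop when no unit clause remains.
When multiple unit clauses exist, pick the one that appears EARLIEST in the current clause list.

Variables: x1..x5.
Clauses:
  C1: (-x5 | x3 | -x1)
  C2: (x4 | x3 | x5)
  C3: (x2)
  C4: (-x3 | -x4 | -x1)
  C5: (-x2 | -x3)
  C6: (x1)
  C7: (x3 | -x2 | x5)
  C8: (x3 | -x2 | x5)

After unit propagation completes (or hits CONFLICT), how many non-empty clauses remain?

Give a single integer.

unit clause [2] forces x2=T; simplify:
  drop -2 from [-2, -3] -> [-3]
  drop -2 from [3, -2, 5] -> [3, 5]
  drop -2 from [3, -2, 5] -> [3, 5]
  satisfied 1 clause(s); 7 remain; assigned so far: [2]
unit clause [-3] forces x3=F; simplify:
  drop 3 from [-5, 3, -1] -> [-5, -1]
  drop 3 from [4, 3, 5] -> [4, 5]
  drop 3 from [3, 5] -> [5]
  drop 3 from [3, 5] -> [5]
  satisfied 2 clause(s); 5 remain; assigned so far: [2, 3]
unit clause [1] forces x1=T; simplify:
  drop -1 from [-5, -1] -> [-5]
  satisfied 1 clause(s); 4 remain; assigned so far: [1, 2, 3]
unit clause [-5] forces x5=F; simplify:
  drop 5 from [4, 5] -> [4]
  drop 5 from [5] -> [] (empty!)
  drop 5 from [5] -> [] (empty!)
  satisfied 1 clause(s); 3 remain; assigned so far: [1, 2, 3, 5]
CONFLICT (empty clause)

Answer: 1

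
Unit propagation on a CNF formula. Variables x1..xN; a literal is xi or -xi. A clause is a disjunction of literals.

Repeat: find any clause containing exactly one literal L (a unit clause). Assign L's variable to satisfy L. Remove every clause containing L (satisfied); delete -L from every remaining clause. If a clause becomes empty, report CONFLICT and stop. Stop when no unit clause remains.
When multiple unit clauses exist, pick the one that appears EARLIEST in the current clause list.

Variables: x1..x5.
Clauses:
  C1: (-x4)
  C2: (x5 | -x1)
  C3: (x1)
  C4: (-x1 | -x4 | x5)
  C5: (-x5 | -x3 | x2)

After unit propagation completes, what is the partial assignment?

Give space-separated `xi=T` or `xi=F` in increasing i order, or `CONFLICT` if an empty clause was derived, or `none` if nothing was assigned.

unit clause [-4] forces x4=F; simplify:
  satisfied 2 clause(s); 3 remain; assigned so far: [4]
unit clause [1] forces x1=T; simplify:
  drop -1 from [5, -1] -> [5]
  satisfied 1 clause(s); 2 remain; assigned so far: [1, 4]
unit clause [5] forces x5=T; simplify:
  drop -5 from [-5, -3, 2] -> [-3, 2]
  satisfied 1 clause(s); 1 remain; assigned so far: [1, 4, 5]

Answer: x1=T x4=F x5=T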